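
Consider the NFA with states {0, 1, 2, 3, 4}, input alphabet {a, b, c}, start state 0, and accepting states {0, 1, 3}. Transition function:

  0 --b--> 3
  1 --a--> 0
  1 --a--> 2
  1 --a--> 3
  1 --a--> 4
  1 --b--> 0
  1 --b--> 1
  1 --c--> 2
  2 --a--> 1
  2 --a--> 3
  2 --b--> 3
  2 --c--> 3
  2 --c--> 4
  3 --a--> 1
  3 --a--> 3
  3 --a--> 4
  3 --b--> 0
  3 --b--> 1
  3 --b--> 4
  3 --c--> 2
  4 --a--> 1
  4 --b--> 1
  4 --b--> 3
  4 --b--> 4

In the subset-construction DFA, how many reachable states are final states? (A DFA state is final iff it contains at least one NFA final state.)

Start state of the DFA: {0}.
{0} --a--> ∅  [new]
{0} --b--> {3}  [new]
{0} --c--> ∅  [seen]
∅ --a--> ∅  [seen]
∅ --b--> ∅  [seen]
∅ --c--> ∅  [seen]
{3} --a--> {1, 3, 4}  [new]
{3} --b--> {0, 1, 4}  [new]
{3} --c--> {2}  [new]
{1, 3, 4} --a--> {0, 1, 2, 3, 4}  [new]
{1, 3, 4} --b--> {0, 1, 3, 4}  [new]
{1, 3, 4} --c--> {2}  [seen]
{0, 1, 4} --a--> {0, 1, 2, 3, 4}  [seen]
{0, 1, 4} --b--> {0, 1, 3, 4}  [seen]
{0, 1, 4} --c--> {2}  [seen]
{2} --a--> {1, 3}  [new]
{2} --b--> {3}  [seen]
{2} --c--> {3, 4}  [new]
{0, 1, 2, 3, 4} --a--> {0, 1, 2, 3, 4}  [seen]
{0, 1, 2, 3, 4} --b--> {0, 1, 3, 4}  [seen]
{0, 1, 2, 3, 4} --c--> {2, 3, 4}  [new]
{0, 1, 3, 4} --a--> {0, 1, 2, 3, 4}  [seen]
{0, 1, 3, 4} --b--> {0, 1, 3, 4}  [seen]
{0, 1, 3, 4} --c--> {2}  [seen]
{1, 3} --a--> {0, 1, 2, 3, 4}  [seen]
{1, 3} --b--> {0, 1, 4}  [seen]
{1, 3} --c--> {2}  [seen]
{3, 4} --a--> {1, 3, 4}  [seen]
{3, 4} --b--> {0, 1, 3, 4}  [seen]
{3, 4} --c--> {2}  [seen]
{2, 3, 4} --a--> {1, 3, 4}  [seen]
{2, 3, 4} --b--> {0, 1, 3, 4}  [seen]
{2, 3, 4} --c--> {2, 3, 4}  [seen]
Reachable DFA states: {0}, ∅, {3}, {1, 3, 4}, {0, 1, 4}, {2}, {0, 1, 2, 3, 4}, {0, 1, 3, 4}, {1, 3}, {3, 4}, {2, 3, 4}.
Accepting DFA states (contain an NFA accepting state): {0}, {3}, {1, 3, 4}, {0, 1, 4}, {0, 1, 2, 3, 4}, {0, 1, 3, 4}, {1, 3}, {3, 4}, {2, 3, 4}.

9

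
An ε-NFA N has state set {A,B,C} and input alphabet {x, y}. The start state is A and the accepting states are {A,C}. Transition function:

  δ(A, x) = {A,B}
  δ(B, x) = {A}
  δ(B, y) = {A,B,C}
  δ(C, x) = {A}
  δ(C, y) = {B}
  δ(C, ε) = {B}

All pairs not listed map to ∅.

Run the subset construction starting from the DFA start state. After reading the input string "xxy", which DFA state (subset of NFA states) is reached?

{A,B,C}

Start: {A}.
δ(A,x) = {A,B}.
Union: {A,B}.
After x: {A,B}.
δ(A,x) = {A,B}; δ(B,x) = {A}.
Union: {A,B}.
After x: {A,B}.
δ(A,y) = ∅; δ(B,y) = {A,B,C}.
Union: {A,B,C}.
After y: {A,B,C}.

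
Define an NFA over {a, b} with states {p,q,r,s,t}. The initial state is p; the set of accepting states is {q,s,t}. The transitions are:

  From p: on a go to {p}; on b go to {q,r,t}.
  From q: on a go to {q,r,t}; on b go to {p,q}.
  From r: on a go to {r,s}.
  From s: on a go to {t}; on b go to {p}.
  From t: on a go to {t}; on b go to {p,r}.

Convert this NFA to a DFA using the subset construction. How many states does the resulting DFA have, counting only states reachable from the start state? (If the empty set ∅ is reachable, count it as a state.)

Start state of the DFA: {p}.
{p} --a--> {p}  [seen]
{p} --b--> {q,r,t}  [new]
{q,r,t} --a--> {q,r,s,t}  [new]
{q,r,t} --b--> {p,q,r}  [new]
{q,r,s,t} --a--> {q,r,s,t}  [seen]
{q,r,s,t} --b--> {p,q,r}  [seen]
{p,q,r} --a--> {p,q,r,s,t}  [new]
{p,q,r} --b--> {p,q,r,t}  [new]
{p,q,r,s,t} --a--> {p,q,r,s,t}  [seen]
{p,q,r,s,t} --b--> {p,q,r,t}  [seen]
{p,q,r,t} --a--> {p,q,r,s,t}  [seen]
{p,q,r,t} --b--> {p,q,r,t}  [seen]
Reachable DFA states: {p}, {q,r,t}, {q,r,s,t}, {p,q,r}, {p,q,r,s,t}, {p,q,r,t}.

6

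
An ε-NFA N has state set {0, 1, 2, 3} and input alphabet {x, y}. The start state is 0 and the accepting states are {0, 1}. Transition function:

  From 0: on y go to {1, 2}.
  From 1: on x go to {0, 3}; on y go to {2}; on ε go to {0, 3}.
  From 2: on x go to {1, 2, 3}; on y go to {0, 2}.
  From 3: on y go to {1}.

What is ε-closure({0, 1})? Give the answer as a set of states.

{0, 1, 3}

Begin with {0, 1}.
1 →ε {0, 3}; add 3.
ε-closure = {0, 1, 3}.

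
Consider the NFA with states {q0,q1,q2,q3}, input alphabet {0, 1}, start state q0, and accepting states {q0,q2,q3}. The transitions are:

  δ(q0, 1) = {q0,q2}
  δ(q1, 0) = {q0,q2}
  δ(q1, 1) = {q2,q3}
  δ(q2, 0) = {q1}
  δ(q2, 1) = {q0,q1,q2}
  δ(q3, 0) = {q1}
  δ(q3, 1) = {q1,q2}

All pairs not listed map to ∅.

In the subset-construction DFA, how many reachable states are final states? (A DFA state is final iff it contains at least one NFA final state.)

5

Start state of the DFA: {q0}.
{q0} --0--> ∅  [new]
{q0} --1--> {q0,q2}  [new]
∅ --0--> ∅  [seen]
∅ --1--> ∅  [seen]
{q0,q2} --0--> {q1}  [new]
{q0,q2} --1--> {q0,q1,q2}  [new]
{q1} --0--> {q0,q2}  [seen]
{q1} --1--> {q2,q3}  [new]
{q0,q1,q2} --0--> {q0,q1,q2}  [seen]
{q0,q1,q2} --1--> {q0,q1,q2,q3}  [new]
{q2,q3} --0--> {q1}  [seen]
{q2,q3} --1--> {q0,q1,q2}  [seen]
{q0,q1,q2,q3} --0--> {q0,q1,q2}  [seen]
{q0,q1,q2,q3} --1--> {q0,q1,q2,q3}  [seen]
Reachable DFA states: {q0}, ∅, {q0,q2}, {q1}, {q0,q1,q2}, {q2,q3}, {q0,q1,q2,q3}.
Accepting DFA states (contain an NFA accepting state): {q0}, {q0,q2}, {q0,q1,q2}, {q2,q3}, {q0,q1,q2,q3}.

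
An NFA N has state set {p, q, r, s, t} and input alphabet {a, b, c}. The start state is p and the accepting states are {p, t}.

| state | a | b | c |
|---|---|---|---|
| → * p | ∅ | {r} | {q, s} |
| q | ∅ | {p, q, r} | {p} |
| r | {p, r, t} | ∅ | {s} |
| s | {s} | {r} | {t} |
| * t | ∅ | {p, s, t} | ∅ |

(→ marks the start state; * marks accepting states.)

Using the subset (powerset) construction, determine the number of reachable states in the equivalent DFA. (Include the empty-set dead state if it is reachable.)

Start state of the DFA: {p}.
{p} --a--> ∅  [new]
{p} --b--> {r}  [new]
{p} --c--> {q, s}  [new]
∅ --a--> ∅  [seen]
∅ --b--> ∅  [seen]
∅ --c--> ∅  [seen]
{r} --a--> {p, r, t}  [new]
{r} --b--> ∅  [seen]
{r} --c--> {s}  [new]
{q, s} --a--> {s}  [seen]
{q, s} --b--> {p, q, r}  [new]
{q, s} --c--> {p, t}  [new]
{p, r, t} --a--> {p, r, t}  [seen]
{p, r, t} --b--> {p, r, s, t}  [new]
{p, r, t} --c--> {q, s}  [seen]
{s} --a--> {s}  [seen]
{s} --b--> {r}  [seen]
{s} --c--> {t}  [new]
{p, q, r} --a--> {p, r, t}  [seen]
{p, q, r} --b--> {p, q, r}  [seen]
{p, q, r} --c--> {p, q, s}  [new]
{p, t} --a--> ∅  [seen]
{p, t} --b--> {p, r, s, t}  [seen]
{p, t} --c--> {q, s}  [seen]
{p, r, s, t} --a--> {p, r, s, t}  [seen]
{p, r, s, t} --b--> {p, r, s, t}  [seen]
{p, r, s, t} --c--> {q, s, t}  [new]
{t} --a--> ∅  [seen]
{t} --b--> {p, s, t}  [new]
{t} --c--> ∅  [seen]
{p, q, s} --a--> {s}  [seen]
{p, q, s} --b--> {p, q, r}  [seen]
{p, q, s} --c--> {p, q, s, t}  [new]
{q, s, t} --a--> {s}  [seen]
{q, s, t} --b--> {p, q, r, s, t}  [new]
{q, s, t} --c--> {p, t}  [seen]
{p, s, t} --a--> {s}  [seen]
{p, s, t} --b--> {p, r, s, t}  [seen]
{p, s, t} --c--> {q, s, t}  [seen]
{p, q, s, t} --a--> {s}  [seen]
{p, q, s, t} --b--> {p, q, r, s, t}  [seen]
{p, q, s, t} --c--> {p, q, s, t}  [seen]
{p, q, r, s, t} --a--> {p, r, s, t}  [seen]
{p, q, r, s, t} --b--> {p, q, r, s, t}  [seen]
{p, q, r, s, t} --c--> {p, q, s, t}  [seen]
Reachable DFA states: {p}, ∅, {r}, {q, s}, {p, r, t}, {s}, {p, q, r}, {p, t}, {p, r, s, t}, {t}, {p, q, s}, {q, s, t}, {p, s, t}, {p, q, s, t}, {p, q, r, s, t}.

15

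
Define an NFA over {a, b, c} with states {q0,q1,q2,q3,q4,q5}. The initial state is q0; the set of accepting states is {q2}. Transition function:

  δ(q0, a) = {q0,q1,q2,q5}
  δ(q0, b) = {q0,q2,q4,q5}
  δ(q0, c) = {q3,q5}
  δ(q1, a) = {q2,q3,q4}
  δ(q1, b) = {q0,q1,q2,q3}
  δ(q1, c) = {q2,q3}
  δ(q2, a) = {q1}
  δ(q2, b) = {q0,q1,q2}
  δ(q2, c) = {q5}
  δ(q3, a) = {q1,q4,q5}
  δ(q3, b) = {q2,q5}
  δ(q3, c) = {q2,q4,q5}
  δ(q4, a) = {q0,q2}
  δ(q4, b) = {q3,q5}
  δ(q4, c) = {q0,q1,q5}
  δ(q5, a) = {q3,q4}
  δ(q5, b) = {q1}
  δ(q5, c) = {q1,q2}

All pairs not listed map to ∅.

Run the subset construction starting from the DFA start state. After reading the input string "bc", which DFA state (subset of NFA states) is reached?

{q0,q1,q2,q3,q5}

Start: {q0}.
δ(q0,b) = {q0,q2,q4,q5}.
Union: {q0,q2,q4,q5}.
After b: {q0,q2,q4,q5}.
δ(q0,c) = {q3,q5}; δ(q2,c) = {q5}; δ(q4,c) = {q0,q1,q5}; δ(q5,c) = {q1,q2}.
Union: {q0,q1,q2,q3,q5}.
After c: {q0,q1,q2,q3,q5}.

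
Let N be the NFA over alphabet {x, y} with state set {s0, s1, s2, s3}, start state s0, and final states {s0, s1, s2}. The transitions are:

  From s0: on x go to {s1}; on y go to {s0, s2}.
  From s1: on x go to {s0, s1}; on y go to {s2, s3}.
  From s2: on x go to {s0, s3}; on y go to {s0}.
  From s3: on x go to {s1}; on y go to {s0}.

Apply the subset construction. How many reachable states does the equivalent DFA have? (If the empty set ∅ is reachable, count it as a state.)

7

Start state of the DFA: {s0}.
{s0} --x--> {s1}  [new]
{s0} --y--> {s0, s2}  [new]
{s1} --x--> {s0, s1}  [new]
{s1} --y--> {s2, s3}  [new]
{s0, s2} --x--> {s0, s1, s3}  [new]
{s0, s2} --y--> {s0, s2}  [seen]
{s0, s1} --x--> {s0, s1}  [seen]
{s0, s1} --y--> {s0, s2, s3}  [new]
{s2, s3} --x--> {s0, s1, s3}  [seen]
{s2, s3} --y--> {s0}  [seen]
{s0, s1, s3} --x--> {s0, s1}  [seen]
{s0, s1, s3} --y--> {s0, s2, s3}  [seen]
{s0, s2, s3} --x--> {s0, s1, s3}  [seen]
{s0, s2, s3} --y--> {s0, s2}  [seen]
Reachable DFA states: {s0}, {s1}, {s0, s2}, {s0, s1}, {s2, s3}, {s0, s1, s3}, {s0, s2, s3}.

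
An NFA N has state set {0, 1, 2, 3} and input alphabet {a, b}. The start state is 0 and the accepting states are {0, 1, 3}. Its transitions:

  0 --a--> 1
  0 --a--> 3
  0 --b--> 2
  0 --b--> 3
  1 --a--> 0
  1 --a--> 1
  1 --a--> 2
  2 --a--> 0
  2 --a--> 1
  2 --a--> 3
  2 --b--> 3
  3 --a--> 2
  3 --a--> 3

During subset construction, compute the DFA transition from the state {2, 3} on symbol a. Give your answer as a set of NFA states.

δ(2,a) = {0, 1, 3}; δ(3,a) = {2, 3}.
Union: {0, 1, 2, 3}.

{0, 1, 2, 3}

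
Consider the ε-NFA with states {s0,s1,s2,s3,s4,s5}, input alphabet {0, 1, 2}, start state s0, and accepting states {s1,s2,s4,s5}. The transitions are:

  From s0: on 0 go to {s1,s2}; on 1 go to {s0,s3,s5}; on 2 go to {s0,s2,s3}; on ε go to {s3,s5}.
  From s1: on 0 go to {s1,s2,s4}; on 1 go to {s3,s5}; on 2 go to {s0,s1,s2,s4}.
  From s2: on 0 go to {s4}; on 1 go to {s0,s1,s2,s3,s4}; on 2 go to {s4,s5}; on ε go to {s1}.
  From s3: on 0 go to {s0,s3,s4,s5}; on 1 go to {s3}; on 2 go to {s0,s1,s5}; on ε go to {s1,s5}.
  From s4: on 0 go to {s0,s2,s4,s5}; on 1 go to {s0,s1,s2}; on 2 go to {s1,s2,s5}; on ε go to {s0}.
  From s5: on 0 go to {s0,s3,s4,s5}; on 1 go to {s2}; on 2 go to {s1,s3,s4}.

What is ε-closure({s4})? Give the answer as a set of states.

{s0,s1,s3,s4,s5}

Begin with {s4}.
s4 →ε {s0}; add s0.
s0 →ε {s3,s5}; add s3, s5.
s3 →ε {s1,s5}; add s1.
ε-closure = {s0,s1,s3,s4,s5}.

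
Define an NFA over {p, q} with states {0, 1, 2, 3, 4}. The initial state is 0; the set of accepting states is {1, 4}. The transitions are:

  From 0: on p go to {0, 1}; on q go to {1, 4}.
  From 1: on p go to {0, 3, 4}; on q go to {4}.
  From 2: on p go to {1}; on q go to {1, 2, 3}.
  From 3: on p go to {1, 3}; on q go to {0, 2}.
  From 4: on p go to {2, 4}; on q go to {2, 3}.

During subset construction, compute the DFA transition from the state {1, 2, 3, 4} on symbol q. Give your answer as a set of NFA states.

δ(1,q) = {4}; δ(2,q) = {1, 2, 3}; δ(3,q) = {0, 2}; δ(4,q) = {2, 3}.
Union: {0, 1, 2, 3, 4}.

{0, 1, 2, 3, 4}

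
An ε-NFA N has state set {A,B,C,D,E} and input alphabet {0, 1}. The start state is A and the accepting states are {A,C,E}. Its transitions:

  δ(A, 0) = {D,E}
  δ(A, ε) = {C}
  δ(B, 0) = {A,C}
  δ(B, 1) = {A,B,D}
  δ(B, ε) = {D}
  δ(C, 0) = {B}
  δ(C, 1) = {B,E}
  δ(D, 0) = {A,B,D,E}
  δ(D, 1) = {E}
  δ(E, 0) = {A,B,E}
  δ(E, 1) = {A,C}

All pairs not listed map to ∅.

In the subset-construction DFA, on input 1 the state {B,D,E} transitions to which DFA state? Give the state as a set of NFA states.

δ(B,1) = {A,B,D}; δ(D,1) = {E}; δ(E,1) = {A,C}.
Union: {A,B,C,D,E}.

{A,B,C,D,E}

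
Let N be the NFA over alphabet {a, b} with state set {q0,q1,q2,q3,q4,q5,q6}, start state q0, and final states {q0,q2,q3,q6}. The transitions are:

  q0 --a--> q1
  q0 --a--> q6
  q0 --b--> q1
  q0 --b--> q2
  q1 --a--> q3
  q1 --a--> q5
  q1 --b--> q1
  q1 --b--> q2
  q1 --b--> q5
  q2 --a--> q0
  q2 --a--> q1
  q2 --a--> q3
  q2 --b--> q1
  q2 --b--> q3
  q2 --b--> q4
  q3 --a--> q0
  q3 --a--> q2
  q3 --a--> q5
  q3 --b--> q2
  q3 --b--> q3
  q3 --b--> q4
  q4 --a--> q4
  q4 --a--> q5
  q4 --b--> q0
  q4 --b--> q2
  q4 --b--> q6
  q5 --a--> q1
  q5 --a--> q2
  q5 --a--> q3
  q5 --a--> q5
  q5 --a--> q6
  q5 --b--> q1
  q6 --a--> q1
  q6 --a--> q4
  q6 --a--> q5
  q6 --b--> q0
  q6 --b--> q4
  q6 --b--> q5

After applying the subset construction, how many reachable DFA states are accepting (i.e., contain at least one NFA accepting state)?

10

Start state of the DFA: {q0}.
{q0} --a--> {q1,q6}  [new]
{q0} --b--> {q1,q2}  [new]
{q1,q6} --a--> {q1,q3,q4,q5}  [new]
{q1,q6} --b--> {q0,q1,q2,q4,q5}  [new]
{q1,q2} --a--> {q0,q1,q3,q5}  [new]
{q1,q2} --b--> {q1,q2,q3,q4,q5}  [new]
{q1,q3,q4,q5} --a--> {q0,q1,q2,q3,q4,q5,q6}  [new]
{q1,q3,q4,q5} --b--> {q0,q1,q2,q3,q4,q5,q6}  [seen]
{q0,q1,q2,q4,q5} --a--> {q0,q1,q2,q3,q4,q5,q6}  [seen]
{q0,q1,q2,q4,q5} --b--> {q0,q1,q2,q3,q4,q5,q6}  [seen]
{q0,q1,q3,q5} --a--> {q0,q1,q2,q3,q5,q6}  [new]
{q0,q1,q3,q5} --b--> {q1,q2,q3,q4,q5}  [seen]
{q1,q2,q3,q4,q5} --a--> {q0,q1,q2,q3,q4,q5,q6}  [seen]
{q1,q2,q3,q4,q5} --b--> {q0,q1,q2,q3,q4,q5,q6}  [seen]
{q0,q1,q2,q3,q4,q5,q6} --a--> {q0,q1,q2,q3,q4,q5,q6}  [seen]
{q0,q1,q2,q3,q4,q5,q6} --b--> {q0,q1,q2,q3,q4,q5,q6}  [seen]
{q0,q1,q2,q3,q5,q6} --a--> {q0,q1,q2,q3,q4,q5,q6}  [seen]
{q0,q1,q2,q3,q5,q6} --b--> {q0,q1,q2,q3,q4,q5}  [new]
{q0,q1,q2,q3,q4,q5} --a--> {q0,q1,q2,q3,q4,q5,q6}  [seen]
{q0,q1,q2,q3,q4,q5} --b--> {q0,q1,q2,q3,q4,q5,q6}  [seen]
Reachable DFA states: {q0}, {q1,q6}, {q1,q2}, {q1,q3,q4,q5}, {q0,q1,q2,q4,q5}, {q0,q1,q3,q5}, {q1,q2,q3,q4,q5}, {q0,q1,q2,q3,q4,q5,q6}, {q0,q1,q2,q3,q5,q6}, {q0,q1,q2,q3,q4,q5}.
Accepting DFA states (contain an NFA accepting state): {q0}, {q1,q6}, {q1,q2}, {q1,q3,q4,q5}, {q0,q1,q2,q4,q5}, {q0,q1,q3,q5}, {q1,q2,q3,q4,q5}, {q0,q1,q2,q3,q4,q5,q6}, {q0,q1,q2,q3,q5,q6}, {q0,q1,q2,q3,q4,q5}.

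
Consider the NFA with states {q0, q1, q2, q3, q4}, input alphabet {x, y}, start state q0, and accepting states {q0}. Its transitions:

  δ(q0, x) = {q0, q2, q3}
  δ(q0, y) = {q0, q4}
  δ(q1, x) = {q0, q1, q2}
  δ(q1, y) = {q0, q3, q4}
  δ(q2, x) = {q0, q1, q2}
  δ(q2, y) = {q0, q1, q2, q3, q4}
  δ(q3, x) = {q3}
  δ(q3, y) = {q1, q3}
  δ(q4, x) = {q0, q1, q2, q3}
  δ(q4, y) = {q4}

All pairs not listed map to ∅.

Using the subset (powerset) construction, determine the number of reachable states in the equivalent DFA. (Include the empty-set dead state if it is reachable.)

5

Start state of the DFA: {q0}.
{q0} --x--> {q0, q2, q3}  [new]
{q0} --y--> {q0, q4}  [new]
{q0, q2, q3} --x--> {q0, q1, q2, q3}  [new]
{q0, q2, q3} --y--> {q0, q1, q2, q3, q4}  [new]
{q0, q4} --x--> {q0, q1, q2, q3}  [seen]
{q0, q4} --y--> {q0, q4}  [seen]
{q0, q1, q2, q3} --x--> {q0, q1, q2, q3}  [seen]
{q0, q1, q2, q3} --y--> {q0, q1, q2, q3, q4}  [seen]
{q0, q1, q2, q3, q4} --x--> {q0, q1, q2, q3}  [seen]
{q0, q1, q2, q3, q4} --y--> {q0, q1, q2, q3, q4}  [seen]
Reachable DFA states: {q0}, {q0, q2, q3}, {q0, q4}, {q0, q1, q2, q3}, {q0, q1, q2, q3, q4}.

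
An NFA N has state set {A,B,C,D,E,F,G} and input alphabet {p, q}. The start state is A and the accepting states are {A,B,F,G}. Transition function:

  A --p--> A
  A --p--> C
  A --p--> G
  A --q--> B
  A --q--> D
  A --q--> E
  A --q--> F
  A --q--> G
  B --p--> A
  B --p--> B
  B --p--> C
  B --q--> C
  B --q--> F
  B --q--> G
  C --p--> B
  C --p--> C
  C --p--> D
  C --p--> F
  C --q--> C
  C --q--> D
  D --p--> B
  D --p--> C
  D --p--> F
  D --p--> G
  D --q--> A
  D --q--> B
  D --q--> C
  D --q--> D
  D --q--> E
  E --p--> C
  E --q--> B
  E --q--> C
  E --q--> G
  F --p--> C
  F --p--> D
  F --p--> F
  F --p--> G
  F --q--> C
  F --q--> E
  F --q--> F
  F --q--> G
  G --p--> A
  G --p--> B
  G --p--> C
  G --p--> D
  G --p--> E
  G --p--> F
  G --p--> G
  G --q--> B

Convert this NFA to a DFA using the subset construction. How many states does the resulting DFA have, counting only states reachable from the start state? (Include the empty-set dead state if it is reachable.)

Start state of the DFA: {A}.
{A} --p--> {A,C,G}  [new]
{A} --q--> {B,D,E,F,G}  [new]
{A,C,G} --p--> {A,B,C,D,E,F,G}  [new]
{A,C,G} --q--> {B,C,D,E,F,G}  [new]
{B,D,E,F,G} --p--> {A,B,C,D,E,F,G}  [seen]
{B,D,E,F,G} --q--> {A,B,C,D,E,F,G}  [seen]
{A,B,C,D,E,F,G} --p--> {A,B,C,D,E,F,G}  [seen]
{A,B,C,D,E,F,G} --q--> {A,B,C,D,E,F,G}  [seen]
{B,C,D,E,F,G} --p--> {A,B,C,D,E,F,G}  [seen]
{B,C,D,E,F,G} --q--> {A,B,C,D,E,F,G}  [seen]
Reachable DFA states: {A}, {A,C,G}, {B,D,E,F,G}, {A,B,C,D,E,F,G}, {B,C,D,E,F,G}.

5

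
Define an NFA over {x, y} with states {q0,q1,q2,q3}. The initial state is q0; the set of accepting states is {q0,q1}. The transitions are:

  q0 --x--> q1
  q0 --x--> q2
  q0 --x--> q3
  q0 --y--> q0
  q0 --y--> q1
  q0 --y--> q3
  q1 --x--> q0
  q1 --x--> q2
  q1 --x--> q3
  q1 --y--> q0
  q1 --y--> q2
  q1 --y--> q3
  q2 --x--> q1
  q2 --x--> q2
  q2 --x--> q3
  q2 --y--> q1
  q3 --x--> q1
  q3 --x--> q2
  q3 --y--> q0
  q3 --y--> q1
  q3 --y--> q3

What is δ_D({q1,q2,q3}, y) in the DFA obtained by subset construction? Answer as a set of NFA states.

δ(q1,y) = {q0,q2,q3}; δ(q2,y) = {q1}; δ(q3,y) = {q0,q1,q3}.
Union: {q0,q1,q2,q3}.

{q0,q1,q2,q3}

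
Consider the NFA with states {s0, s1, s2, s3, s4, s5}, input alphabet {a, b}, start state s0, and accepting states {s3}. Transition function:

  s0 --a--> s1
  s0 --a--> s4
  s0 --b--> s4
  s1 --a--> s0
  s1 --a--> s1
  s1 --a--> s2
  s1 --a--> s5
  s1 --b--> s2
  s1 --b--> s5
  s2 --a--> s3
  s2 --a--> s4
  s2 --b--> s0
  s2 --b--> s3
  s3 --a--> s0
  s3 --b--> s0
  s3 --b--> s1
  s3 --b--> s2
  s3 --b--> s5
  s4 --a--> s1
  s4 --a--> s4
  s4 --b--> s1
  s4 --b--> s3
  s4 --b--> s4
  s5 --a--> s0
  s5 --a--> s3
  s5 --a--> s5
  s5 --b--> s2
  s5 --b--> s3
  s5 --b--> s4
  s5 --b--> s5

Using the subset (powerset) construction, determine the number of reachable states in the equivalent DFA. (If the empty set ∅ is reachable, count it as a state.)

7

Start state of the DFA: {s0}.
{s0} --a--> {s1, s4}  [new]
{s0} --b--> {s4}  [new]
{s1, s4} --a--> {s0, s1, s2, s4, s5}  [new]
{s1, s4} --b--> {s1, s2, s3, s4, s5}  [new]
{s4} --a--> {s1, s4}  [seen]
{s4} --b--> {s1, s3, s4}  [new]
{s0, s1, s2, s4, s5} --a--> {s0, s1, s2, s3, s4, s5}  [new]
{s0, s1, s2, s4, s5} --b--> {s0, s1, s2, s3, s4, s5}  [seen]
{s1, s2, s3, s4, s5} --a--> {s0, s1, s2, s3, s4, s5}  [seen]
{s1, s2, s3, s4, s5} --b--> {s0, s1, s2, s3, s4, s5}  [seen]
{s1, s3, s4} --a--> {s0, s1, s2, s4, s5}  [seen]
{s1, s3, s4} --b--> {s0, s1, s2, s3, s4, s5}  [seen]
{s0, s1, s2, s3, s4, s5} --a--> {s0, s1, s2, s3, s4, s5}  [seen]
{s0, s1, s2, s3, s4, s5} --b--> {s0, s1, s2, s3, s4, s5}  [seen]
Reachable DFA states: {s0}, {s1, s4}, {s4}, {s0, s1, s2, s4, s5}, {s1, s2, s3, s4, s5}, {s1, s3, s4}, {s0, s1, s2, s3, s4, s5}.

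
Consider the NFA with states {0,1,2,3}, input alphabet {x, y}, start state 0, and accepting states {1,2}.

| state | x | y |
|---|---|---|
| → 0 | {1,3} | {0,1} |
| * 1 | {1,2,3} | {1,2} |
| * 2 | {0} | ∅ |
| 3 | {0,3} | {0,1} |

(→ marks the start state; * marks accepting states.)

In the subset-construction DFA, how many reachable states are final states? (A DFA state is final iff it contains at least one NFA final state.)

5

Start state of the DFA: {0}.
{0} --x--> {1,3}  [new]
{0} --y--> {0,1}  [new]
{1,3} --x--> {0,1,2,3}  [new]
{1,3} --y--> {0,1,2}  [new]
{0,1} --x--> {1,2,3}  [new]
{0,1} --y--> {0,1,2}  [seen]
{0,1,2,3} --x--> {0,1,2,3}  [seen]
{0,1,2,3} --y--> {0,1,2}  [seen]
{0,1,2} --x--> {0,1,2,3}  [seen]
{0,1,2} --y--> {0,1,2}  [seen]
{1,2,3} --x--> {0,1,2,3}  [seen]
{1,2,3} --y--> {0,1,2}  [seen]
Reachable DFA states: {0}, {1,3}, {0,1}, {0,1,2,3}, {0,1,2}, {1,2,3}.
Accepting DFA states (contain an NFA accepting state): {1,3}, {0,1}, {0,1,2,3}, {0,1,2}, {1,2,3}.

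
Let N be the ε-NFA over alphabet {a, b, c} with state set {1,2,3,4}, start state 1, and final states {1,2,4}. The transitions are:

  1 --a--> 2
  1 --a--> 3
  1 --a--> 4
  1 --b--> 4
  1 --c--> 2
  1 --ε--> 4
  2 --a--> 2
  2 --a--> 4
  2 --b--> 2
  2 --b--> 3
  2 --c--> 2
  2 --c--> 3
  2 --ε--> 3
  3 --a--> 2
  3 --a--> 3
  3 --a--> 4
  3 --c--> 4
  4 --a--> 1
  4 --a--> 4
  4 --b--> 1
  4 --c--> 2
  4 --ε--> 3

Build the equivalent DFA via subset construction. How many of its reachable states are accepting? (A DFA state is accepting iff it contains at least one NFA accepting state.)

3

Start state of the DFA: {1,3,4} (ε-closure of the NFA start).
{1,3,4} --a--> {1,2,3,4}  [new]
{1,3,4} --b--> {1,3,4}  [seen]
{1,3,4} --c--> {2,3,4}  [new]
{1,2,3,4} --a--> {1,2,3,4}  [seen]
{1,2,3,4} --b--> {1,2,3,4}  [seen]
{1,2,3,4} --c--> {2,3,4}  [seen]
{2,3,4} --a--> {1,2,3,4}  [seen]
{2,3,4} --b--> {1,2,3,4}  [seen]
{2,3,4} --c--> {2,3,4}  [seen]
Reachable DFA states: {1,3,4}, {1,2,3,4}, {2,3,4}.
Accepting DFA states (contain an NFA accepting state): {1,3,4}, {1,2,3,4}, {2,3,4}.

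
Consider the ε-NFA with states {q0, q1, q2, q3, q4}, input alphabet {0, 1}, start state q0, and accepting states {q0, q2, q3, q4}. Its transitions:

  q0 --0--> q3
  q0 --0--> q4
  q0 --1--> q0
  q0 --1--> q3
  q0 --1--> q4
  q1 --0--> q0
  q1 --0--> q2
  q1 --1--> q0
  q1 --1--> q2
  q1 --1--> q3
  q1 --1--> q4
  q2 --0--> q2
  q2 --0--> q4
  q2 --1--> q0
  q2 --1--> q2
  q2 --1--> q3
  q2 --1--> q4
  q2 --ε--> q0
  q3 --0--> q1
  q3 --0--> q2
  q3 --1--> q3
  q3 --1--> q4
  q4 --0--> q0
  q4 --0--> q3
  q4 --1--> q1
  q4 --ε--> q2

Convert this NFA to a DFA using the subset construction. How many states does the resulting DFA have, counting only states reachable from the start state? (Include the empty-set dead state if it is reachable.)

3

Start state of the DFA: {q0} (ε-closure of the NFA start).
{q0} --0--> {q0, q2, q3, q4}  [new]
{q0} --1--> {q0, q2, q3, q4}  [seen]
{q0, q2, q3, q4} --0--> {q0, q1, q2, q3, q4}  [new]
{q0, q2, q3, q4} --1--> {q0, q1, q2, q3, q4}  [seen]
{q0, q1, q2, q3, q4} --0--> {q0, q1, q2, q3, q4}  [seen]
{q0, q1, q2, q3, q4} --1--> {q0, q1, q2, q3, q4}  [seen]
Reachable DFA states: {q0}, {q0, q2, q3, q4}, {q0, q1, q2, q3, q4}.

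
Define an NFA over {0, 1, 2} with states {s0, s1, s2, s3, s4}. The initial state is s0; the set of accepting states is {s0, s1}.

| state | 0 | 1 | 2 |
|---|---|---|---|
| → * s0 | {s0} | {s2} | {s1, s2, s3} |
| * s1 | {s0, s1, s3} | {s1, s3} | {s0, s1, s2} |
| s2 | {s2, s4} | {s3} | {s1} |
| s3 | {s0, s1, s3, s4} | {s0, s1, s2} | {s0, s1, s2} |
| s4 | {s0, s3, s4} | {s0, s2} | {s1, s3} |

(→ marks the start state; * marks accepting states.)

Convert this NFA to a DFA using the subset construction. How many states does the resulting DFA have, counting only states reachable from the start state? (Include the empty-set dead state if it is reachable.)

Start state of the DFA: {s0}.
{s0} --0--> {s0}  [seen]
{s0} --1--> {s2}  [new]
{s0} --2--> {s1, s2, s3}  [new]
{s2} --0--> {s2, s4}  [new]
{s2} --1--> {s3}  [new]
{s2} --2--> {s1}  [new]
{s1, s2, s3} --0--> {s0, s1, s2, s3, s4}  [new]
{s1, s2, s3} --1--> {s0, s1, s2, s3}  [new]
{s1, s2, s3} --2--> {s0, s1, s2}  [new]
{s2, s4} --0--> {s0, s2, s3, s4}  [new]
{s2, s4} --1--> {s0, s2, s3}  [new]
{s2, s4} --2--> {s1, s3}  [new]
{s3} --0--> {s0, s1, s3, s4}  [new]
{s3} --1--> {s0, s1, s2}  [seen]
{s3} --2--> {s0, s1, s2}  [seen]
{s1} --0--> {s0, s1, s3}  [new]
{s1} --1--> {s1, s3}  [seen]
{s1} --2--> {s0, s1, s2}  [seen]
{s0, s1, s2, s3, s4} --0--> {s0, s1, s2, s3, s4}  [seen]
{s0, s1, s2, s3, s4} --1--> {s0, s1, s2, s3}  [seen]
{s0, s1, s2, s3, s4} --2--> {s0, s1, s2, s3}  [seen]
{s0, s1, s2, s3} --0--> {s0, s1, s2, s3, s4}  [seen]
{s0, s1, s2, s3} --1--> {s0, s1, s2, s3}  [seen]
{s0, s1, s2, s3} --2--> {s0, s1, s2, s3}  [seen]
{s0, s1, s2} --0--> {s0, s1, s2, s3, s4}  [seen]
{s0, s1, s2} --1--> {s1, s2, s3}  [seen]
{s0, s1, s2} --2--> {s0, s1, s2, s3}  [seen]
{s0, s2, s3, s4} --0--> {s0, s1, s2, s3, s4}  [seen]
{s0, s2, s3, s4} --1--> {s0, s1, s2, s3}  [seen]
{s0, s2, s3, s4} --2--> {s0, s1, s2, s3}  [seen]
{s0, s2, s3} --0--> {s0, s1, s2, s3, s4}  [seen]
{s0, s2, s3} --1--> {s0, s1, s2, s3}  [seen]
{s0, s2, s3} --2--> {s0, s1, s2, s3}  [seen]
{s1, s3} --0--> {s0, s1, s3, s4}  [seen]
{s1, s3} --1--> {s0, s1, s2, s3}  [seen]
{s1, s3} --2--> {s0, s1, s2}  [seen]
{s0, s1, s3, s4} --0--> {s0, s1, s3, s4}  [seen]
{s0, s1, s3, s4} --1--> {s0, s1, s2, s3}  [seen]
{s0, s1, s3, s4} --2--> {s0, s1, s2, s3}  [seen]
{s0, s1, s3} --0--> {s0, s1, s3, s4}  [seen]
{s0, s1, s3} --1--> {s0, s1, s2, s3}  [seen]
{s0, s1, s3} --2--> {s0, s1, s2, s3}  [seen]
Reachable DFA states: {s0}, {s2}, {s1, s2, s3}, {s2, s4}, {s3}, {s1}, {s0, s1, s2, s3, s4}, {s0, s1, s2, s3}, {s0, s1, s2}, {s0, s2, s3, s4}, {s0, s2, s3}, {s1, s3}, {s0, s1, s3, s4}, {s0, s1, s3}.

14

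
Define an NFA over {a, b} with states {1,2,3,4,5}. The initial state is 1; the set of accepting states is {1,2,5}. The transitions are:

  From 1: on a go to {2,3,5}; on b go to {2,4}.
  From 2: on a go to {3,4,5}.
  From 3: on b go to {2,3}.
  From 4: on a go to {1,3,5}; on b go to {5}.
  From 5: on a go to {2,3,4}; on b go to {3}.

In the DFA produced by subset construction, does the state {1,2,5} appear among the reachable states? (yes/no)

Start state of the DFA: {1}.
{1} --a--> {2,3,5}  [new]
{1} --b--> {2,4}  [new]
{2,3,5} --a--> {2,3,4,5}  [new]
{2,3,5} --b--> {2,3}  [new]
{2,4} --a--> {1,3,4,5}  [new]
{2,4} --b--> {5}  [new]
{2,3,4,5} --a--> {1,2,3,4,5}  [new]
{2,3,4,5} --b--> {2,3,5}  [seen]
{2,3} --a--> {3,4,5}  [new]
{2,3} --b--> {2,3}  [seen]
{1,3,4,5} --a--> {1,2,3,4,5}  [seen]
{1,3,4,5} --b--> {2,3,4,5}  [seen]
{5} --a--> {2,3,4}  [new]
{5} --b--> {3}  [new]
{1,2,3,4,5} --a--> {1,2,3,4,5}  [seen]
{1,2,3,4,5} --b--> {2,3,4,5}  [seen]
{3,4,5} --a--> {1,2,3,4,5}  [seen]
{3,4,5} --b--> {2,3,5}  [seen]
{2,3,4} --a--> {1,3,4,5}  [seen]
{2,3,4} --b--> {2,3,5}  [seen]
{3} --a--> ∅  [new]
{3} --b--> {2,3}  [seen]
∅ --a--> ∅  [seen]
∅ --b--> ∅  [seen]
Reachable DFA states: {1}, {2,3,5}, {2,4}, {2,3,4,5}, {2,3}, {1,3,4,5}, {5}, {1,2,3,4,5}, {3,4,5}, {2,3,4}, {3}, ∅.
{1,2,5} is not among them.

no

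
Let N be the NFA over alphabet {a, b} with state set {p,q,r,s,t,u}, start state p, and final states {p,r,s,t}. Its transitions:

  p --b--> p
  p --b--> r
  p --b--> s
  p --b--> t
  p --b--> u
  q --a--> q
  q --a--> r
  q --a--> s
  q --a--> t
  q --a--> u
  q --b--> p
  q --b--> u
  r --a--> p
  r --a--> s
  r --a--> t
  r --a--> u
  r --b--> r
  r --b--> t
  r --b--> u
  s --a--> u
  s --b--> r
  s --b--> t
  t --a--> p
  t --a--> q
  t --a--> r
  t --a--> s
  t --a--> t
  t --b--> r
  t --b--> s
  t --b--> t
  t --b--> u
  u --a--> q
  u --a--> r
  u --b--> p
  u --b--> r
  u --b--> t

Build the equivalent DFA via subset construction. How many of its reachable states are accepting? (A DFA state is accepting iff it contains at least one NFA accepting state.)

Start state of the DFA: {p}.
{p} --a--> ∅  [new]
{p} --b--> {p,r,s,t,u}  [new]
∅ --a--> ∅  [seen]
∅ --b--> ∅  [seen]
{p,r,s,t,u} --a--> {p,q,r,s,t,u}  [new]
{p,r,s,t,u} --b--> {p,r,s,t,u}  [seen]
{p,q,r,s,t,u} --a--> {p,q,r,s,t,u}  [seen]
{p,q,r,s,t,u} --b--> {p,r,s,t,u}  [seen]
Reachable DFA states: {p}, ∅, {p,r,s,t,u}, {p,q,r,s,t,u}.
Accepting DFA states (contain an NFA accepting state): {p}, {p,r,s,t,u}, {p,q,r,s,t,u}.

3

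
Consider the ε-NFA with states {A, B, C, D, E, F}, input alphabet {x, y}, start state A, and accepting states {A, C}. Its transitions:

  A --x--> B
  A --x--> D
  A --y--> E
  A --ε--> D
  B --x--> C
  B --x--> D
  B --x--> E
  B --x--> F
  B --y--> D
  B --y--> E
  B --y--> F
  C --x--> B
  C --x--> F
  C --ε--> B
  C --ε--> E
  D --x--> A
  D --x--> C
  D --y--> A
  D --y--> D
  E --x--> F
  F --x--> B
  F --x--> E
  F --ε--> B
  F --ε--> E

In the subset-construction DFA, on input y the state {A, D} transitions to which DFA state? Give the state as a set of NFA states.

δ(A,y) = {E}; δ(D,y) = {A, D}.
Union: {A, D, E}.

{A, D, E}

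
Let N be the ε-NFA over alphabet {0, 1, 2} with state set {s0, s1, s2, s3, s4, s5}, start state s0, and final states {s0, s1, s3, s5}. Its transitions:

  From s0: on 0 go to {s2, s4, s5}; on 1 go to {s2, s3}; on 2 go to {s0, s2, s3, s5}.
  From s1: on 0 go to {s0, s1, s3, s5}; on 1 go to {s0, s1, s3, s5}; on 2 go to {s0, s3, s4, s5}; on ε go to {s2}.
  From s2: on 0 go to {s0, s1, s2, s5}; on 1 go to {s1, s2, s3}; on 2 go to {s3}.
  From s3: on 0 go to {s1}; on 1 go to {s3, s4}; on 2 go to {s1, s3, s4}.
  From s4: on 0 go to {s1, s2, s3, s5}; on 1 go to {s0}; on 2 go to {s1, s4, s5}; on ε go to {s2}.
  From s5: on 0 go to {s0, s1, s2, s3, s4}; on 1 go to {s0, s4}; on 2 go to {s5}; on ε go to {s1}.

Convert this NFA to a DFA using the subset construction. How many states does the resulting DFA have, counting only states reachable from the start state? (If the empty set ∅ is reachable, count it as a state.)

7

Start state of the DFA: {s0} (ε-closure of the NFA start).
{s0} --0--> {s1, s2, s4, s5}  [new]
{s0} --1--> {s2, s3}  [new]
{s0} --2--> {s0, s1, s2, s3, s5}  [new]
{s1, s2, s4, s5} --0--> {s0, s1, s2, s3, s4, s5}  [new]
{s1, s2, s4, s5} --1--> {s0, s1, s2, s3, s4, s5}  [seen]
{s1, s2, s4, s5} --2--> {s0, s1, s2, s3, s4, s5}  [seen]
{s2, s3} --0--> {s0, s1, s2, s5}  [new]
{s2, s3} --1--> {s1, s2, s3, s4}  [new]
{s2, s3} --2--> {s1, s2, s3, s4}  [seen]
{s0, s1, s2, s3, s5} --0--> {s0, s1, s2, s3, s4, s5}  [seen]
{s0, s1, s2, s3, s5} --1--> {s0, s1, s2, s3, s4, s5}  [seen]
{s0, s1, s2, s3, s5} --2--> {s0, s1, s2, s3, s4, s5}  [seen]
{s0, s1, s2, s3, s4, s5} --0--> {s0, s1, s2, s3, s4, s5}  [seen]
{s0, s1, s2, s3, s4, s5} --1--> {s0, s1, s2, s3, s4, s5}  [seen]
{s0, s1, s2, s3, s4, s5} --2--> {s0, s1, s2, s3, s4, s5}  [seen]
{s0, s1, s2, s5} --0--> {s0, s1, s2, s3, s4, s5}  [seen]
{s0, s1, s2, s5} --1--> {s0, s1, s2, s3, s4, s5}  [seen]
{s0, s1, s2, s5} --2--> {s0, s1, s2, s3, s4, s5}  [seen]
{s1, s2, s3, s4} --0--> {s0, s1, s2, s3, s5}  [seen]
{s1, s2, s3, s4} --1--> {s0, s1, s2, s3, s4, s5}  [seen]
{s1, s2, s3, s4} --2--> {s0, s1, s2, s3, s4, s5}  [seen]
Reachable DFA states: {s0}, {s1, s2, s4, s5}, {s2, s3}, {s0, s1, s2, s3, s5}, {s0, s1, s2, s3, s4, s5}, {s0, s1, s2, s5}, {s1, s2, s3, s4}.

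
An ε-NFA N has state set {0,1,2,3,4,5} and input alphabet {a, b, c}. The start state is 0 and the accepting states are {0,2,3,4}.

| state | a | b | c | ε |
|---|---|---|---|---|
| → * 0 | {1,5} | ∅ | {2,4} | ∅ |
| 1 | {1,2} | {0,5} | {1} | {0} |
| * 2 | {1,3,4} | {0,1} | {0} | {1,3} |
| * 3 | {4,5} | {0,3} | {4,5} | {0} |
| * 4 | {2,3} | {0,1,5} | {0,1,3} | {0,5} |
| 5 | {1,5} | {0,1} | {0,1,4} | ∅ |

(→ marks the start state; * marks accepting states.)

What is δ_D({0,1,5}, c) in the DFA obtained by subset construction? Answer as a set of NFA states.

δ(0,c) = {2,4}; δ(1,c) = {1}; δ(5,c) = {0,1,4}.
Union: {0,1,2,4}.
ε-closure gives {0,1,2,3,4,5}.

{0,1,2,3,4,5}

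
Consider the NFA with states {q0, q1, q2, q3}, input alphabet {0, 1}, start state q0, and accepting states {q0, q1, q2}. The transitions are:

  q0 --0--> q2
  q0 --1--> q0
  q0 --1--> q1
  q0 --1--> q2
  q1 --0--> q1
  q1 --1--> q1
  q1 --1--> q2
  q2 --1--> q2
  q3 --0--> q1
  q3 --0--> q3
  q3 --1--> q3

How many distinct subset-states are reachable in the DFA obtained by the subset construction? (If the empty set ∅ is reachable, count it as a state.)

6

Start state of the DFA: {q0}.
{q0} --0--> {q2}  [new]
{q0} --1--> {q0, q1, q2}  [new]
{q2} --0--> ∅  [new]
{q2} --1--> {q2}  [seen]
{q0, q1, q2} --0--> {q1, q2}  [new]
{q0, q1, q2} --1--> {q0, q1, q2}  [seen]
∅ --0--> ∅  [seen]
∅ --1--> ∅  [seen]
{q1, q2} --0--> {q1}  [new]
{q1, q2} --1--> {q1, q2}  [seen]
{q1} --0--> {q1}  [seen]
{q1} --1--> {q1, q2}  [seen]
Reachable DFA states: {q0}, {q2}, {q0, q1, q2}, ∅, {q1, q2}, {q1}.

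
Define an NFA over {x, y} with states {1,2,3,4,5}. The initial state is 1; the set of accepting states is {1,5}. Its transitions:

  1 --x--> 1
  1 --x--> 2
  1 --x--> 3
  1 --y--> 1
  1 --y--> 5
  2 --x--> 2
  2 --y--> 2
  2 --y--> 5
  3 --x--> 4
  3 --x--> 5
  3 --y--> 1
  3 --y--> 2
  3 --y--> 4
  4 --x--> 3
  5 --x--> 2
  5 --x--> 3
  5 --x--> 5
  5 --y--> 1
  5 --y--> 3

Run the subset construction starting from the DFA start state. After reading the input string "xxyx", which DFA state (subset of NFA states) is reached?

{1,2,3,4,5}

Start: {1}.
δ(1,x) = {1,2,3}.
Union: {1,2,3}.
After x: {1,2,3}.
δ(1,x) = {1,2,3}; δ(2,x) = {2}; δ(3,x) = {4,5}.
Union: {1,2,3,4,5}.
After x: {1,2,3,4,5}.
δ(1,y) = {1,5}; δ(2,y) = {2,5}; δ(3,y) = {1,2,4}; δ(4,y) = ∅; δ(5,y) = {1,3}.
Union: {1,2,3,4,5}.
After y: {1,2,3,4,5}.
δ(1,x) = {1,2,3}; δ(2,x) = {2}; δ(3,x) = {4,5}; δ(4,x) = {3}; δ(5,x) = {2,3,5}.
Union: {1,2,3,4,5}.
After x: {1,2,3,4,5}.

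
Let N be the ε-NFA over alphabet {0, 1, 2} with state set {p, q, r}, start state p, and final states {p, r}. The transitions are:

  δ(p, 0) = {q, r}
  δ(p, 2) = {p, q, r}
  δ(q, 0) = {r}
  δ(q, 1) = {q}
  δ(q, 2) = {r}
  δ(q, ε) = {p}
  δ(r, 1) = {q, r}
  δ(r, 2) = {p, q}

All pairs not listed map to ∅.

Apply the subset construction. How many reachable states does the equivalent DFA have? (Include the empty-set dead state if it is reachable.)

3

Start state of the DFA: {p} (ε-closure of the NFA start).
{p} --0--> {p, q, r}  [new]
{p} --1--> ∅  [new]
{p} --2--> {p, q, r}  [seen]
{p, q, r} --0--> {p, q, r}  [seen]
{p, q, r} --1--> {p, q, r}  [seen]
{p, q, r} --2--> {p, q, r}  [seen]
∅ --0--> ∅  [seen]
∅ --1--> ∅  [seen]
∅ --2--> ∅  [seen]
Reachable DFA states: {p}, {p, q, r}, ∅.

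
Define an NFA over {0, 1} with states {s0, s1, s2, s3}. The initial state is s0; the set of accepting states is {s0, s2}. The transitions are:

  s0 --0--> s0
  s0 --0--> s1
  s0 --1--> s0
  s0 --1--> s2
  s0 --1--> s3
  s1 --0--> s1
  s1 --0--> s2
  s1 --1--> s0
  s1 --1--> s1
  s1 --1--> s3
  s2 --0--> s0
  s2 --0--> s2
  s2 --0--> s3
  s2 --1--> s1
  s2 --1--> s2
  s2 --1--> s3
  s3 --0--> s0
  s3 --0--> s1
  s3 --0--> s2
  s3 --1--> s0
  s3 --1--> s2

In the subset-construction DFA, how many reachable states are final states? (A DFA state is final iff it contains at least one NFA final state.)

5

Start state of the DFA: {s0}.
{s0} --0--> {s0, s1}  [new]
{s0} --1--> {s0, s2, s3}  [new]
{s0, s1} --0--> {s0, s1, s2}  [new]
{s0, s1} --1--> {s0, s1, s2, s3}  [new]
{s0, s2, s3} --0--> {s0, s1, s2, s3}  [seen]
{s0, s2, s3} --1--> {s0, s1, s2, s3}  [seen]
{s0, s1, s2} --0--> {s0, s1, s2, s3}  [seen]
{s0, s1, s2} --1--> {s0, s1, s2, s3}  [seen]
{s0, s1, s2, s3} --0--> {s0, s1, s2, s3}  [seen]
{s0, s1, s2, s3} --1--> {s0, s1, s2, s3}  [seen]
Reachable DFA states: {s0}, {s0, s1}, {s0, s2, s3}, {s0, s1, s2}, {s0, s1, s2, s3}.
Accepting DFA states (contain an NFA accepting state): {s0}, {s0, s1}, {s0, s2, s3}, {s0, s1, s2}, {s0, s1, s2, s3}.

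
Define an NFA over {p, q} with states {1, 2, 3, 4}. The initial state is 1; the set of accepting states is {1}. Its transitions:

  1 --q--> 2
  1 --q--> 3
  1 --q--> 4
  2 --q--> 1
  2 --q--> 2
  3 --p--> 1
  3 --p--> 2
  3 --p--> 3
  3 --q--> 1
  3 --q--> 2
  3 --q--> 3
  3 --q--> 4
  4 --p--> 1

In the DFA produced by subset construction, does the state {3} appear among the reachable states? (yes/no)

no

Start state of the DFA: {1}.
{1} --p--> ∅  [new]
{1} --q--> {2, 3, 4}  [new]
∅ --p--> ∅  [seen]
∅ --q--> ∅  [seen]
{2, 3, 4} --p--> {1, 2, 3}  [new]
{2, 3, 4} --q--> {1, 2, 3, 4}  [new]
{1, 2, 3} --p--> {1, 2, 3}  [seen]
{1, 2, 3} --q--> {1, 2, 3, 4}  [seen]
{1, 2, 3, 4} --p--> {1, 2, 3}  [seen]
{1, 2, 3, 4} --q--> {1, 2, 3, 4}  [seen]
Reachable DFA states: {1}, ∅, {2, 3, 4}, {1, 2, 3}, {1, 2, 3, 4}.
{3} is not among them.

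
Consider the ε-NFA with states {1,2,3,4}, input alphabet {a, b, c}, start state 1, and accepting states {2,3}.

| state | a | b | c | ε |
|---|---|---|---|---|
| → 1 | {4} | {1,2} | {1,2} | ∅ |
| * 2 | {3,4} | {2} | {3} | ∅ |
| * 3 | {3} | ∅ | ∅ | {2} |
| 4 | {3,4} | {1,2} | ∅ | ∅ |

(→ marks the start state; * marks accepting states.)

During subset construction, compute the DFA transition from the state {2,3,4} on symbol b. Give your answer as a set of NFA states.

{1,2}

δ(2,b) = {2}; δ(3,b) = ∅; δ(4,b) = {1,2}.
Union: {1,2}.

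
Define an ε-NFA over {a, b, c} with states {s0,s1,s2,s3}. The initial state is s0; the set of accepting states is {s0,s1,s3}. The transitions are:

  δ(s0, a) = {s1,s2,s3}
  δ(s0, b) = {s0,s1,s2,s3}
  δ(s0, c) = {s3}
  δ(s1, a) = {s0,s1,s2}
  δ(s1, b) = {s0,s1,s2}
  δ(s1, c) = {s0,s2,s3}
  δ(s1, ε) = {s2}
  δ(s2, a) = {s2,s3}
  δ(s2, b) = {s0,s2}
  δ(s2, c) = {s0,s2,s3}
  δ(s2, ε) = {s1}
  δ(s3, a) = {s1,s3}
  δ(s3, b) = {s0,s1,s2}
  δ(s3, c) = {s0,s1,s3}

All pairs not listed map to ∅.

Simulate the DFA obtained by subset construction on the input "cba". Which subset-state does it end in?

Start: {s0}.
δ(s0,c) = {s3}.
Union: {s3}.
After c: {s3}.
δ(s3,b) = {s0,s1,s2}.
Union: {s0,s1,s2}.
After b: {s0,s1,s2}.
δ(s0,a) = {s1,s2,s3}; δ(s1,a) = {s0,s1,s2}; δ(s2,a) = {s2,s3}.
Union: {s0,s1,s2,s3}.
After a: {s0,s1,s2,s3}.

{s0,s1,s2,s3}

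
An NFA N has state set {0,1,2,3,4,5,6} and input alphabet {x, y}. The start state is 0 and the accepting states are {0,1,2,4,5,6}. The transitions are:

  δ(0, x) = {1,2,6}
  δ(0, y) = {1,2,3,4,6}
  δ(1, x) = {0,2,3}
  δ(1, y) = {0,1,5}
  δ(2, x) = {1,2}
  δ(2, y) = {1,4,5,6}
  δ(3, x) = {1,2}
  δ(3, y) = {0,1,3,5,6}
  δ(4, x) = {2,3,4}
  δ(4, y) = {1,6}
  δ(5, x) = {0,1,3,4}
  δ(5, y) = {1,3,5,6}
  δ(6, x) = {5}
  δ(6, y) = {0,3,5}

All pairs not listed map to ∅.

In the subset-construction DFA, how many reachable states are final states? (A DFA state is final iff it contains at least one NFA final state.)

8

Start state of the DFA: {0}.
{0} --x--> {1,2,6}  [new]
{0} --y--> {1,2,3,4,6}  [new]
{1,2,6} --x--> {0,1,2,3,5}  [new]
{1,2,6} --y--> {0,1,3,4,5,6}  [new]
{1,2,3,4,6} --x--> {0,1,2,3,4,5}  [new]
{1,2,3,4,6} --y--> {0,1,3,4,5,6}  [seen]
{0,1,2,3,5} --x--> {0,1,2,3,4,6}  [new]
{0,1,2,3,5} --y--> {0,1,2,3,4,5,6}  [new]
{0,1,3,4,5,6} --x--> {0,1,2,3,4,5,6}  [seen]
{0,1,3,4,5,6} --y--> {0,1,2,3,4,5,6}  [seen]
{0,1,2,3,4,5} --x--> {0,1,2,3,4,6}  [seen]
{0,1,2,3,4,5} --y--> {0,1,2,3,4,5,6}  [seen]
{0,1,2,3,4,6} --x--> {0,1,2,3,4,5,6}  [seen]
{0,1,2,3,4,6} --y--> {0,1,2,3,4,5,6}  [seen]
{0,1,2,3,4,5,6} --x--> {0,1,2,3,4,5,6}  [seen]
{0,1,2,3,4,5,6} --y--> {0,1,2,3,4,5,6}  [seen]
Reachable DFA states: {0}, {1,2,6}, {1,2,3,4,6}, {0,1,2,3,5}, {0,1,3,4,5,6}, {0,1,2,3,4,5}, {0,1,2,3,4,6}, {0,1,2,3,4,5,6}.
Accepting DFA states (contain an NFA accepting state): {0}, {1,2,6}, {1,2,3,4,6}, {0,1,2,3,5}, {0,1,3,4,5,6}, {0,1,2,3,4,5}, {0,1,2,3,4,6}, {0,1,2,3,4,5,6}.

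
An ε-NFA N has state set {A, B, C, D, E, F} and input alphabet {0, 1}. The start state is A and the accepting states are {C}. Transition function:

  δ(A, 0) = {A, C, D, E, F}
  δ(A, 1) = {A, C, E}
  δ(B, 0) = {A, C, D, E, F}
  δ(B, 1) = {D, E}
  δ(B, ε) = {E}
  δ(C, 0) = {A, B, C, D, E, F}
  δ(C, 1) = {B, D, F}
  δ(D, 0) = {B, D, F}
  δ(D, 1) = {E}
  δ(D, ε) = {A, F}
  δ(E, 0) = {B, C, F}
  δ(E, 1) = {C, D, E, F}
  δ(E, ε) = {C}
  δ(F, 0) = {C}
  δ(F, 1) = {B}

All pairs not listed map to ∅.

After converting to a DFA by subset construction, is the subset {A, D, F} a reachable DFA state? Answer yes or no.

Start state of the DFA: {A} (ε-closure of the NFA start).
{A} --0--> {A, C, D, E, F}  [new]
{A} --1--> {A, C, E}  [new]
{A, C, D, E, F} --0--> {A, B, C, D, E, F}  [new]
{A, C, D, E, F} --1--> {A, B, C, D, E, F}  [seen]
{A, C, E} --0--> {A, B, C, D, E, F}  [seen]
{A, C, E} --1--> {A, B, C, D, E, F}  [seen]
{A, B, C, D, E, F} --0--> {A, B, C, D, E, F}  [seen]
{A, B, C, D, E, F} --1--> {A, B, C, D, E, F}  [seen]
Reachable DFA states: {A}, {A, C, D, E, F}, {A, C, E}, {A, B, C, D, E, F}.
{A, D, F} is not among them.

no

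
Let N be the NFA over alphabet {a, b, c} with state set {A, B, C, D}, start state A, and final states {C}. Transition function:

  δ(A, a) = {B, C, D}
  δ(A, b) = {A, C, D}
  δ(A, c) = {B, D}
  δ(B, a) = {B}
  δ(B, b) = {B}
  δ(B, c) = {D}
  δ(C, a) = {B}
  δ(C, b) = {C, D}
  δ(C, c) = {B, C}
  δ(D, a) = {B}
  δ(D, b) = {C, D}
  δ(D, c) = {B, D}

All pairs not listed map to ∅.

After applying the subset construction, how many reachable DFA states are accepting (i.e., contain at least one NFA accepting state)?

Start state of the DFA: {A}.
{A} --a--> {B, C, D}  [new]
{A} --b--> {A, C, D}  [new]
{A} --c--> {B, D}  [new]
{B, C, D} --a--> {B}  [new]
{B, C, D} --b--> {B, C, D}  [seen]
{B, C, D} --c--> {B, C, D}  [seen]
{A, C, D} --a--> {B, C, D}  [seen]
{A, C, D} --b--> {A, C, D}  [seen]
{A, C, D} --c--> {B, C, D}  [seen]
{B, D} --a--> {B}  [seen]
{B, D} --b--> {B, C, D}  [seen]
{B, D} --c--> {B, D}  [seen]
{B} --a--> {B}  [seen]
{B} --b--> {B}  [seen]
{B} --c--> {D}  [new]
{D} --a--> {B}  [seen]
{D} --b--> {C, D}  [new]
{D} --c--> {B, D}  [seen]
{C, D} --a--> {B}  [seen]
{C, D} --b--> {C, D}  [seen]
{C, D} --c--> {B, C, D}  [seen]
Reachable DFA states: {A}, {B, C, D}, {A, C, D}, {B, D}, {B}, {D}, {C, D}.
Accepting DFA states (contain an NFA accepting state): {B, C, D}, {A, C, D}, {C, D}.

3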